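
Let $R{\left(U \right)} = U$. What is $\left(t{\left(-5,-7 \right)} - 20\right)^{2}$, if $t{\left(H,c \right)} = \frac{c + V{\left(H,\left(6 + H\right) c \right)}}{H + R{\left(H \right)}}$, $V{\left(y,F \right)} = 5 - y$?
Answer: $\frac{41209}{100} \approx 412.09$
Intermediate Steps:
$t{\left(H,c \right)} = \frac{5 + c - H}{2 H}$ ($t{\left(H,c \right)} = \frac{c - \left(-5 + H\right)}{H + H} = \frac{5 + c - H}{2 H}$)
$\left(t{\left(-5,-7 \right)} - 20\right)^{2} = \left(\frac{5 - 7 - -5}{2 \left(-5\right)} - 20\right)^{2} = \left(\frac{1}{2} \left(- \frac{1}{5}\right) \left(5 - 7 + 5\right) - 20\right)^{2} = \left(\frac{1}{2} \left(- \frac{1}{5}\right) 3 - 20\right)^{2} = \left(- \frac{3}{10} - 20\right)^{2} = \left(- \frac{203}{10}\right)^{2} = \frac{41209}{100}$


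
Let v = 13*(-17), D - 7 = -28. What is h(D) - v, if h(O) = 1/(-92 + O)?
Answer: 24972/113 ≈ 220.99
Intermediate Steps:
D = -21 (D = 7 - 28 = -21)
v = -221
h(D) - v = 1/(-92 - 21) - 1*(-221) = 1/(-113) + 221 = -1/113 + 221 = 24972/113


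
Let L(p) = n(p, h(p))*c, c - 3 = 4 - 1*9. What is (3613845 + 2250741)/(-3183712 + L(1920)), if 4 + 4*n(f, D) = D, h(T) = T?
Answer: -2932293/1592335 ≈ -1.8415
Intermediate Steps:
n(f, D) = -1 + D/4
c = -2 (c = 3 + (4 - 1*9) = 3 + (4 - 9) = 3 - 5 = -2)
L(p) = 2 - p/2 (L(p) = (-1 + p/4)*(-2) = 2 - p/2)
(3613845 + 2250741)/(-3183712 + L(1920)) = (3613845 + 2250741)/(-3183712 + (2 - ½*1920)) = 5864586/(-3183712 + (2 - 960)) = 5864586/(-3183712 - 958) = 5864586/(-3184670) = 5864586*(-1/3184670) = -2932293/1592335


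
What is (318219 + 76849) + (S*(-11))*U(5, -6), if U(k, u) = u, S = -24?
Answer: 393484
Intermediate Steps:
(318219 + 76849) + (S*(-11))*U(5, -6) = (318219 + 76849) - 24*(-11)*(-6) = 395068 + 264*(-6) = 395068 - 1584 = 393484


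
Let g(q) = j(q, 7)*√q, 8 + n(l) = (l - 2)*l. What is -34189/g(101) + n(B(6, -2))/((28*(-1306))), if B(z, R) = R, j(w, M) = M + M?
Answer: -34189*√101/1414 ≈ -243.00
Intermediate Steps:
j(w, M) = 2*M
n(l) = -8 + l*(-2 + l) (n(l) = -8 + (l - 2)*l = -8 + (-2 + l)*l = -8 + l*(-2 + l))
g(q) = 14*√q (g(q) = (2*7)*√q = 14*√q)
-34189/g(101) + n(B(6, -2))/((28*(-1306))) = -34189*√101/1414 + (-8 + (-2)² - 2*(-2))/((28*(-1306))) = -34189*√101/1414 + (-8 + 4 + 4)/(-36568) = -34189*√101/1414 + 0*(-1/36568) = -34189*√101/1414 + 0 = -34189*√101/1414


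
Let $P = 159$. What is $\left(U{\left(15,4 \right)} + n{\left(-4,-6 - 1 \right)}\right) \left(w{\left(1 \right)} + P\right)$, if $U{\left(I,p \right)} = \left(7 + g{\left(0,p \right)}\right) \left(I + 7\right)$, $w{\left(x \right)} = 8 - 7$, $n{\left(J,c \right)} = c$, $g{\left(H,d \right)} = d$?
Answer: $37600$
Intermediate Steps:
$w{\left(x \right)} = 1$ ($w{\left(x \right)} = 8 - 7 = 1$)
$U{\left(I,p \right)} = \left(7 + I\right) \left(7 + p\right)$ ($U{\left(I,p \right)} = \left(7 + p\right) \left(I + 7\right) = \left(7 + p\right) \left(7 + I\right) = \left(7 + I\right) \left(7 + p\right)$)
$\left(U{\left(15,4 \right)} + n{\left(-4,-6 - 1 \right)}\right) \left(w{\left(1 \right)} + P\right) = \left(\left(49 + 7 \cdot 15 + 7 \cdot 4 + 15 \cdot 4\right) - 7\right) \left(1 + 159\right) = \left(\left(49 + 105 + 28 + 60\right) - 7\right) 160 = \left(242 - 7\right) 160 = 235 \cdot 160 = 37600$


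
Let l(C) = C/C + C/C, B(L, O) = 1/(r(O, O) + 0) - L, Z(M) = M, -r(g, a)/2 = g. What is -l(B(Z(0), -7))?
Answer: -2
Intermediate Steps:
r(g, a) = -2*g
B(L, O) = -L - 1/(2*O) (B(L, O) = 1/(-2*O + 0) - L = 1/(-2*O) - L = -1/(2*O) - L = -L - 1/(2*O))
l(C) = 2 (l(C) = 1 + 1 = 2)
-l(B(Z(0), -7)) = -1*2 = -2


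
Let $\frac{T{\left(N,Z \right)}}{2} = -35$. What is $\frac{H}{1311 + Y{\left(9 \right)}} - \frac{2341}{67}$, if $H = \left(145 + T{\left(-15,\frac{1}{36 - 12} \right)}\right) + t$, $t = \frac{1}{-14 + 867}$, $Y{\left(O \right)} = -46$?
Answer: $- \frac{229250723}{6572365} \approx -34.881$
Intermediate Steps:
$t = \frac{1}{853} \approx 0.0011723$
$T{\left(N,Z \right)} = -70$ ($T{\left(N,Z \right)} = 2 \left(-35\right) = -70$)
$H = \frac{63976}{853}$ ($H = \left(145 - 70\right) + \frac{1}{853} = 75 + \frac{1}{853} = \frac{63976}{853} \approx 75.001$)
$\frac{H}{1311 + Y{\left(9 \right)}} - \frac{2341}{67} = \frac{63976}{853 \left(1311 - 46\right)} - \frac{2341}{67} = \frac{63976}{853 \cdot 1265} - \frac{2341}{67} = \frac{63976}{853} \cdot \frac{1}{1265} - \frac{2341}{67} = \frac{5816}{98095} - \frac{2341}{67} = - \frac{229250723}{6572365}$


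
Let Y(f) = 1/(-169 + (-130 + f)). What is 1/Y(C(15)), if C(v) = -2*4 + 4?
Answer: -303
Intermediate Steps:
C(v) = -4 (C(v) = -8 + 4 = -4)
Y(f) = 1/(-299 + f)
1/Y(C(15)) = 1/(1/(-299 - 4)) = 1/(1/(-303)) = 1/(-1/303) = -303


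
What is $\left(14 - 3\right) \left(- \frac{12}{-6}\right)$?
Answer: $22$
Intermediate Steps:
$\left(14 - 3\right) \left(- \frac{12}{-6}\right) = 11 \left(\left(-12\right) \left(- \frac{1}{6}\right)\right) = 11 \cdot 2 = 22$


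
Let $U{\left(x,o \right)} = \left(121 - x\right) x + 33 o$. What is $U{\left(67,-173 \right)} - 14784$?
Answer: $-16875$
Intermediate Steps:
$U{\left(x,o \right)} = 33 o + x \left(121 - x\right)$ ($U{\left(x,o \right)} = x \left(121 - x\right) + 33 o = 33 o + x \left(121 - x\right)$)
$U{\left(67,-173 \right)} - 14784 = \left(- 67^{2} + 33 \left(-173\right) + 121 \cdot 67\right) - 14784 = \left(\left(-1\right) 4489 - 5709 + 8107\right) - 14784 = \left(-4489 - 5709 + 8107\right) - 14784 = -2091 - 14784 = -16875$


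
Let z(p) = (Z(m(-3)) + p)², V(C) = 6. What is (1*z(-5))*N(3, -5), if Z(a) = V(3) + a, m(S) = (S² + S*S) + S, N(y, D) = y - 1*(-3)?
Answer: 1536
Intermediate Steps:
N(y, D) = 3 + y (N(y, D) = y + 3 = 3 + y)
m(S) = S + 2*S² (m(S) = (S² + S²) + S = 2*S² + S = S + 2*S²)
Z(a) = 6 + a
z(p) = (21 + p)² (z(p) = ((6 - 3*(1 + 2*(-3))) + p)² = ((6 - 3*(1 - 6)) + p)² = ((6 - 3*(-5)) + p)² = ((6 + 15) + p)² = (21 + p)²)
(1*z(-5))*N(3, -5) = (1*(21 - 5)²)*(3 + 3) = (1*16²)*6 = (1*256)*6 = 256*6 = 1536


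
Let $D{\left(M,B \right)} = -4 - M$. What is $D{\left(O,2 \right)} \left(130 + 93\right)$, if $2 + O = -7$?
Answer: $1115$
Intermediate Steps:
$O = -9$ ($O = -2 - 7 = -9$)
$D{\left(O,2 \right)} \left(130 + 93\right) = \left(-4 - -9\right) \left(130 + 93\right) = \left(-4 + 9\right) 223 = 5 \cdot 223 = 1115$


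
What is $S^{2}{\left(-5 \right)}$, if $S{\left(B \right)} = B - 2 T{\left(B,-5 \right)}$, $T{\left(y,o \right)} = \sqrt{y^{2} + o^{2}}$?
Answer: $225 + 100 \sqrt{2} \approx 366.42$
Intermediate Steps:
$T{\left(y,o \right)} = \sqrt{o^{2} + y^{2}}$
$S{\left(B \right)} = B - 2 \sqrt{25 + B^{2}}$ ($S{\left(B \right)} = B - 2 \sqrt{\left(-5\right)^{2} + B^{2}} = B - 2 \sqrt{25 + B^{2}}$)
$S^{2}{\left(-5 \right)} = \left(-5 - 2 \sqrt{25 + \left(-5\right)^{2}}\right)^{2} = \left(-5 - 2 \sqrt{25 + 25}\right)^{2} = \left(-5 - 2 \sqrt{50}\right)^{2} = \left(-5 - 2 \cdot 5 \sqrt{2}\right)^{2} = \left(-5 - 10 \sqrt{2}\right)^{2}$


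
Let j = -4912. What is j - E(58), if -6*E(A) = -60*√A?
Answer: -4912 - 10*√58 ≈ -4988.2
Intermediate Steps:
E(A) = 10*√A (E(A) = -(-10)*√A = 10*√A)
j - E(58) = -4912 - 10*√58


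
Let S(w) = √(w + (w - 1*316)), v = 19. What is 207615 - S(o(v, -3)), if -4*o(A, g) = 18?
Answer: 207615 - 5*I*√13 ≈ 2.0762e+5 - 18.028*I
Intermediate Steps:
o(A, g) = -9/2 (o(A, g) = -¼*18 = -9/2)
S(w) = √(-316 + 2*w) (S(w) = √(w + (w - 316)) = √(w + (-316 + w)) = √(-316 + 2*w))
207615 - S(o(v, -3)) = 207615 - √(-316 + 2*(-9/2)) = 207615 - √(-316 - 9) = 207615 - √(-325) = 207615 - 5*I*√13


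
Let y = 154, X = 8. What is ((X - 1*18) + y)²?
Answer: 20736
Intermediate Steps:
((X - 1*18) + y)² = ((8 - 1*18) + 154)² = ((8 - 18) + 154)² = (-10 + 154)² = 144² = 20736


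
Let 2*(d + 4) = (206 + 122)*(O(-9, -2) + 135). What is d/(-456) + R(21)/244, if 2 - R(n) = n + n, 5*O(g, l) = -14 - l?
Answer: -831779/17385 ≈ -47.845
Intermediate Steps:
O(g, l) = -14/5 - l/5 (O(g, l) = (-14 - l)/5 = -14/5 - l/5)
R(n) = 2 - 2*n (R(n) = 2 - (n + n) = 2 - 2*n)
d = 108712/5 (d = -4 + ((206 + 122)*((-14/5 - ⅕*(-2)) + 135))/2 = -4 + (328*((-14/5 + ⅖) + 135))/2 = -4 + (328*(-12/5 + 135))/2 = -4 + (328*(663/5))/2 = -4 + (½)*(217464/5) = -4 + 108732/5 = 108712/5 ≈ 21742.)
d/(-456) + R(21)/244 = (108712/5)/(-456) + (2 - 2*21)/244 = (108712/5)*(-1/456) + (2 - 42)*(1/244) = -13589/285 - 40*1/244 = -13589/285 - 10/61 = -831779/17385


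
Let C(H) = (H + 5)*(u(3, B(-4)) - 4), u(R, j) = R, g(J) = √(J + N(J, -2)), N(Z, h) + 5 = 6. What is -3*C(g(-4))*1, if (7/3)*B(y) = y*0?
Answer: 15 + 3*I*√3 ≈ 15.0 + 5.1962*I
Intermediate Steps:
N(Z, h) = 1 (N(Z, h) = -5 + 6 = 1)
B(y) = 0 (B(y) = 3*(y*0)/7 = (3/7)*0 = 0)
g(J) = √(1 + J) (g(J) = √(J + 1) = √(1 + J))
C(H) = -5 - H (C(H) = (H + 5)*(3 - 4) = (5 + H)*(-1) = -5 - H)
-3*C(g(-4))*1 = -3*(-5 - √(1 - 4))*1 = -3*(-5 - √(-3))*1 = -3*(-5 - I*√3)*1 = (15 + 3*I*√3)*1 = 15 + 3*I*√3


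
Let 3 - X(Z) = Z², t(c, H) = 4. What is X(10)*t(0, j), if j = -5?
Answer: -388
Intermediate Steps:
X(Z) = 3 - Z²
X(10)*t(0, j) = (3 - 1*10²)*4 = (3 - 1*100)*4 = (3 - 100)*4 = -97*4 = -388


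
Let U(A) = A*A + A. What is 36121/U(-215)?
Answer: 36121/46010 ≈ 0.78507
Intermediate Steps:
U(A) = A + A**2 (U(A) = A**2 + A = A + A**2)
36121/U(-215) = 36121/((-215*(1 - 215))) = 36121/((-215*(-214))) = 36121/46010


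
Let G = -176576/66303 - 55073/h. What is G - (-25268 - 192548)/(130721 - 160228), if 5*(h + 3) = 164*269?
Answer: -73968488861155/4541016420459 ≈ -16.289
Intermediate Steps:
h = 44101/5 (h = -3 + (164*269)/5 = -3 + (⅕)*44116 = -3 + 44116/5 = 44101/5 ≈ 8820.2)
G = -26044703771/2924028603 (G = -176576/66303 - 55073/44101/5 = -176576*1/66303 - 55073*5/44101 = -176576/66303 - 275365/44101 = -26044703771/2924028603 ≈ -8.9071)
G - (-25268 - 192548)/(130721 - 160228) = -26044703771/2924028603 - (-25268 - 192548)/(130721 - 160228) = -26044703771/2924028603 - (-217816)/(-29507) = -26044703771/2924028603 - (-217816)*(-1)/29507 = -26044703771/2924028603 - 1*11464/1553 = -26044703771/2924028603 - 11464/1553 = -73968488861155/4541016420459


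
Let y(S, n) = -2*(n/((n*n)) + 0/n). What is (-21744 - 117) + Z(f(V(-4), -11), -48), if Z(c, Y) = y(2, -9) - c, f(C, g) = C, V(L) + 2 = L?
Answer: -196693/9 ≈ -21855.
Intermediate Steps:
V(L) = -2 + L
y(S, n) = -2/n (y(S, n) = -2*(n/(n**2) + 0) = -2*(n/n**2 + 0) = -2*(1/n + 0) = -2/n)
Z(c, Y) = 2/9 - c (Z(c, Y) = -2/(-9) - c = -2*(-1/9) - c = 2/9 - c)
(-21744 - 117) + Z(f(V(-4), -11), -48) = (-21744 - 117) + (2/9 - (-2 - 4)) = -21861 + (2/9 - 1*(-6)) = -21861 + (2/9 + 6) = -21861 + 56/9 = -196693/9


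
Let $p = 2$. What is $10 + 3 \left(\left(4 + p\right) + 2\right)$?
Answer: $34$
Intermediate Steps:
$10 + 3 \left(\left(4 + p\right) + 2\right) = 10 + 3 \left(\left(4 + 2\right) + 2\right) = 10 + 3 \left(6 + 2\right) = 10 + 3 \cdot 8 = 10 + 24 = 34$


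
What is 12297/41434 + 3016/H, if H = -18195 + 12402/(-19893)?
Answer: 655054192499/4999226686686 ≈ 0.13103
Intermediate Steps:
H = -120655179/6631 (H = -18195 + 12402*(-1/19893) = -18195 - 4134/6631 = -120655179/6631 ≈ -18196.)
12297/41434 + 3016/H = 12297/41434 + 3016/(-120655179/6631) = 12297*(1/41434) + 3016*(-6631/120655179) = 12297/41434 - 19999096/120655179 = 655054192499/4999226686686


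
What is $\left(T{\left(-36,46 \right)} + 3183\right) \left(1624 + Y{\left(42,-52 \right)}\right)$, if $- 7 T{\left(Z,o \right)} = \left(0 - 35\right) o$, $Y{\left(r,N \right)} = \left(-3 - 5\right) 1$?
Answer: $5515408$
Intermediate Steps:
$Y{\left(r,N \right)} = -8$ ($Y{\left(r,N \right)} = \left(-8\right) 1 = -8$)
$T{\left(Z,o \right)} = 5 o$ ($T{\left(Z,o \right)} = - \frac{\left(0 - 35\right) o}{7} = - \frac{\left(-35\right) o}{7} = 5 o$)
$\left(T{\left(-36,46 \right)} + 3183\right) \left(1624 + Y{\left(42,-52 \right)}\right) = \left(5 \cdot 46 + 3183\right) \left(1624 - 8\right) = \left(230 + 3183\right) 1616 = 3413 \cdot 1616 = 5515408$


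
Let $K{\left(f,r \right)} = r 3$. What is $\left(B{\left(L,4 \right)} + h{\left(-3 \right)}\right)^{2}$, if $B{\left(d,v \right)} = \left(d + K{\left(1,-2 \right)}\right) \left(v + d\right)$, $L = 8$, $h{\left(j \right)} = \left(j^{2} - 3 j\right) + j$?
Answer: $1521$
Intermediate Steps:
$K{\left(f,r \right)} = 3 r$
$h{\left(j \right)} = j^{2} - 2 j$
$B{\left(d,v \right)} = \left(-6 + d\right) \left(d + v\right)$ ($B{\left(d,v \right)} = \left(d + 3 \left(-2\right)\right) \left(v + d\right) = \left(d - 6\right) \left(d + v\right) = \left(-6 + d\right) \left(d + v\right)$)
$\left(B{\left(L,4 \right)} + h{\left(-3 \right)}\right)^{2} = \left(\left(8^{2} - 48 - 24 + 8 \cdot 4\right) - 3 \left(-2 - 3\right)\right)^{2} = \left(\left(64 - 48 - 24 + 32\right) - -15\right)^{2} = \left(24 + 15\right)^{2} = 39^{2} = 1521$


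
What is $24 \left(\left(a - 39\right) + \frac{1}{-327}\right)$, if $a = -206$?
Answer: $- \frac{640928}{109} \approx -5880.1$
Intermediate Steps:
$24 \left(\left(a - 39\right) + \frac{1}{-327}\right) = 24 \left(\left(-206 - 39\right) + \frac{1}{-327}\right) = 24 \left(-245 - \frac{1}{327}\right) = 24 \left(- \frac{80116}{327}\right) = - \frac{640928}{109}$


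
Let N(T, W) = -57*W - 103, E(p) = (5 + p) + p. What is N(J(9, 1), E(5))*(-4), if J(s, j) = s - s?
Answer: 3832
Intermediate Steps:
J(s, j) = 0
E(p) = 5 + 2*p
N(T, W) = -103 - 57*W
N(J(9, 1), E(5))*(-4) = (-103 - 57*(5 + 2*5))*(-4) = (-103 - 57*(5 + 10))*(-4) = (-103 - 57*15)*(-4) = (-103 - 855)*(-4) = -958*(-4) = 3832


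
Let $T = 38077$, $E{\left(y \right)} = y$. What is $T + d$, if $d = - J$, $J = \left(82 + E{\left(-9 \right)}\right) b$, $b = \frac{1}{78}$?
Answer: $\frac{2969933}{78} \approx 38076.0$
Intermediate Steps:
$b = \frac{1}{78} \approx 0.012821$
$J = \frac{73}{78}$ ($J = \left(82 - 9\right) \frac{1}{78} = 73 \cdot \frac{1}{78} = \frac{73}{78} \approx 0.9359$)
$d = - \frac{73}{78}$ ($d = \left(-1\right) \frac{73}{78} = - \frac{73}{78} \approx -0.9359$)
$T + d = 38077 - \frac{73}{78} = \frac{2969933}{78}$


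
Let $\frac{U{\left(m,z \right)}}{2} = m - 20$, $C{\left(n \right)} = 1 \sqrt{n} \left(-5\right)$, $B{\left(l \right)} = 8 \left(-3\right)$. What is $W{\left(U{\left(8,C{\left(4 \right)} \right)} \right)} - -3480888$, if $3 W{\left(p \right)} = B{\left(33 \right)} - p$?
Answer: $3480888$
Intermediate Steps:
$B{\left(l \right)} = -24$
$C{\left(n \right)} = - 5 \sqrt{n}$ ($C{\left(n \right)} = \sqrt{n} \left(-5\right) = - 5 \sqrt{n}$)
$U{\left(m,z \right)} = -40 + 2 m$ ($U{\left(m,z \right)} = 2 \left(m - 20\right) = 2 \left(-20 + m\right) = -40 + 2 m$)
$W{\left(p \right)} = -8 - \frac{p}{3}$ ($W{\left(p \right)} = \frac{-24 - p}{3} = -8 - \frac{p}{3}$)
$W{\left(U{\left(8,C{\left(4 \right)} \right)} \right)} - -3480888 = \left(-8 - \frac{-40 + 2 \cdot 8}{3}\right) - -3480888 = \left(-8 - \frac{-40 + 16}{3}\right) + 3480888 = \left(-8 - -8\right) + 3480888 = \left(-8 + 8\right) + 3480888 = 0 + 3480888 = 3480888$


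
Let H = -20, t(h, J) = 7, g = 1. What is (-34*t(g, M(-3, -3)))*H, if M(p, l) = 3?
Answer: 4760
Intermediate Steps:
(-34*t(g, M(-3, -3)))*H = -34*7*(-20) = -238*(-20) = 4760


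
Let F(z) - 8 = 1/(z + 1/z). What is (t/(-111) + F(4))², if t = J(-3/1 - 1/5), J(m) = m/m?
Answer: 240963529/3560769 ≈ 67.672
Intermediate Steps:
F(z) = 8 + 1/(z + 1/z)
J(m) = 1
t = 1
(t/(-111) + F(4))² = (1/(-111) + (8 + 4 + 8*4²)/(1 + 4²))² = (1*(-1/111) + (8 + 4 + 8*16)/(1 + 16))² = (-1/111 + (8 + 4 + 128)/17)² = (-1/111 + (1/17)*140)² = (-1/111 + 140/17)² = (15523/1887)² = 240963529/3560769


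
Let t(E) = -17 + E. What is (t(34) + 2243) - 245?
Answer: 2015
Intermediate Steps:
(t(34) + 2243) - 245 = ((-17 + 34) + 2243) - 245 = (17 + 2243) - 245 = 2260 - 245 = 2015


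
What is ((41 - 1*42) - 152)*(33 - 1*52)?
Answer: 2907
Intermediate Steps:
((41 - 1*42) - 152)*(33 - 1*52) = ((41 - 42) - 152)*(33 - 52) = (-1 - 152)*(-19) = -153*(-19) = 2907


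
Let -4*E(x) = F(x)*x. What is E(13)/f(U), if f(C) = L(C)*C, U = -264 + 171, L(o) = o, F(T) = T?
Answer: -169/34596 ≈ -0.0048850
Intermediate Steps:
U = -93
f(C) = C² (f(C) = C*C = C²)
E(x) = -x²/4 (E(x) = -x*x/4 = -x²/4)
E(13)/f(U) = (-¼*13²)/((-93)²) = -¼*169/8649 = -169/4*1/8649 = -169/34596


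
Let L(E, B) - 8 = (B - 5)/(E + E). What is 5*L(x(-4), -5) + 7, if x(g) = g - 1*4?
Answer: 401/8 ≈ 50.125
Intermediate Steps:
x(g) = -4 + g (x(g) = g - 4 = -4 + g)
L(E, B) = 8 + (-5 + B)/(2*E) (L(E, B) = 8 + (B - 5)/(E + E) = 8 + (-5 + B)/((2*E)) = 8 + (-5 + B)*(1/(2*E)) = 8 + (-5 + B)/(2*E))
5*L(x(-4), -5) + 7 = 5*((-5 - 5 + 16*(-4 - 4))/(2*(-4 - 4))) + 7 = 5*((½)*(-5 - 5 + 16*(-8))/(-8)) + 7 = 5*((½)*(-⅛)*(-5 - 5 - 128)) + 7 = 5*((½)*(-⅛)*(-138)) + 7 = 5*(69/8) + 7 = 345/8 + 7 = 401/8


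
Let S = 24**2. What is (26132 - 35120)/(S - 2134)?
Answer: 4494/779 ≈ 5.7689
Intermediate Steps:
S = 576
(26132 - 35120)/(S - 2134) = (26132 - 35120)/(576 - 2134) = -8988/(-1558) = -8988*(-1/1558) = 4494/779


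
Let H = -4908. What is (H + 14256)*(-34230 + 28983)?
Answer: -49048956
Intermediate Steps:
(H + 14256)*(-34230 + 28983) = (-4908 + 14256)*(-34230 + 28983) = 9348*(-5247) = -49048956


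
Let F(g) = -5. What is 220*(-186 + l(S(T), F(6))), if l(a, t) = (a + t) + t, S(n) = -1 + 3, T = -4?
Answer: -42680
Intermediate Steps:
S(n) = 2
l(a, t) = a + 2*t
220*(-186 + l(S(T), F(6))) = 220*(-186 + (2 + 2*(-5))) = 220*(-186 + (2 - 10)) = 220*(-186 - 8) = 220*(-194) = -42680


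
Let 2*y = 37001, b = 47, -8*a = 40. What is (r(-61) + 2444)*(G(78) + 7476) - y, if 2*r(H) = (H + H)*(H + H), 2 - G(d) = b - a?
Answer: 146789871/2 ≈ 7.3395e+7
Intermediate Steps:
a = -5 (a = -⅛*40 = -5)
y = 37001/2 (y = (½)*37001 = 37001/2 ≈ 18501.)
G(d) = -50 (G(d) = 2 - (47 - 1*(-5)) = 2 - (47 + 5) = 2 - 1*52 = 2 - 52 = -50)
r(H) = 2*H² (r(H) = ((H + H)*(H + H))/2 = ((2*H)*(2*H))/2 = (4*H²)/2 = 2*H²)
(r(-61) + 2444)*(G(78) + 7476) - y = (2*(-61)² + 2444)*(-50 + 7476) - 1*37001/2 = (2*3721 + 2444)*7426 - 37001/2 = (7442 + 2444)*7426 - 37001/2 = 9886*7426 - 37001/2 = 73413436 - 37001/2 = 146789871/2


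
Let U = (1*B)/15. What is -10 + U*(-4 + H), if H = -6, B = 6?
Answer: -14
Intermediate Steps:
U = ⅖ (U = (1*6)/15 = 6*(1/15) = ⅖ ≈ 0.40000)
-10 + U*(-4 + H) = -10 + 2*(-4 - 6)/5 = -10 + (⅖)*(-10) = -10 - 4 = -14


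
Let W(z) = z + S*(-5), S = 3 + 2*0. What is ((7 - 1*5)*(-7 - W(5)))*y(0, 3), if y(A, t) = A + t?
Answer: 18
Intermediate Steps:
S = 3 (S = 3 + 0 = 3)
W(z) = -15 + z (W(z) = z + 3*(-5) = z - 15 = -15 + z)
((7 - 1*5)*(-7 - W(5)))*y(0, 3) = ((7 - 1*5)*(-7 - (-15 + 5)))*(0 + 3) = ((7 - 5)*(-7 - 1*(-10)))*3 = (2*(-7 + 10))*3 = (2*3)*3 = 6*3 = 18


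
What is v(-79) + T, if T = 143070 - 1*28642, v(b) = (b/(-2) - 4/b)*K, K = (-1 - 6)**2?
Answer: 18385825/158 ≈ 1.1637e+5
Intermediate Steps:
K = 49 (K = (-7)**2 = 49)
v(b) = -196/b - 49*b/2 (v(b) = (b/(-2) - 4/b)*49 = (b*(-1/2) - 4/b)*49 = (-b/2 - 4/b)*49 = (-4/b - b/2)*49 = -196/b - 49*b/2)
T = 114428 (T = 143070 - 28642 = 114428)
v(-79) + T = (-196/(-79) - 49/2*(-79)) + 114428 = (-196*(-1/79) + 3871/2) + 114428 = (196/79 + 3871/2) + 114428 = 306201/158 + 114428 = 18385825/158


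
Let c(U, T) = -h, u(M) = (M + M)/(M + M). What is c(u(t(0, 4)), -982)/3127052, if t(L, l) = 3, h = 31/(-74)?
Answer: 31/231401848 ≈ 1.3397e-7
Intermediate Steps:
h = -31/74 (h = -1/74*31 = -31/74 ≈ -0.41892)
u(M) = 1 (u(M) = (2*M)/((2*M)) = (2*M)*(1/(2*M)) = 1)
c(U, T) = 31/74 (c(U, T) = -1*(-31/74) = 31/74)
c(u(t(0, 4)), -982)/3127052 = (31/74)/3127052 = (31/74)*(1/3127052) = 31/231401848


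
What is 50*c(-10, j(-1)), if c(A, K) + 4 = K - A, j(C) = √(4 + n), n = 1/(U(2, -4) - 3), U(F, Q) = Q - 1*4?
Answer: 300 + 50*√473/11 ≈ 398.86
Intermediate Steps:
U(F, Q) = -4 + Q (U(F, Q) = Q - 4 = -4 + Q)
n = -1/11 (n = 1/((-4 - 4) - 3) = 1/(-8 - 3) = 1/(-11) = -1/11 ≈ -0.090909)
j(C) = √473/11 (j(C) = √(4 - 1/11) = √(43/11) = √473/11)
c(A, K) = -4 + K - A (c(A, K) = -4 + (K - A) = -4 + K - A)
50*c(-10, j(-1)) = 50*(-4 + √473/11 - 1*(-10)) = 50*(-4 + √473/11 + 10) = 50*(6 + √473/11) = 300 + 50*√473/11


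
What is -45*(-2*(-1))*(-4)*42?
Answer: 15120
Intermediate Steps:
-45*(-2*(-1))*(-4)*42 = -90*(-4)*42 = -45*(-8)*42 = 360*42 = 15120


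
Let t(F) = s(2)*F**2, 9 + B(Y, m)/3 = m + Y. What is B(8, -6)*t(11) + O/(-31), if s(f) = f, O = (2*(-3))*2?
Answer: -157530/31 ≈ -5081.6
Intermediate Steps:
O = -12 (O = -6*2 = -12)
B(Y, m) = -27 + 3*Y + 3*m (B(Y, m) = -27 + 3*(m + Y) = -27 + 3*(Y + m) = -27 + (3*Y + 3*m) = -27 + 3*Y + 3*m)
t(F) = 2*F**2
B(8, -6)*t(11) + O/(-31) = (-27 + 3*8 + 3*(-6))*(2*11**2) - 12/(-31) = (-27 + 24 - 18)*(2*121) - 12*(-1/31) = -21*242 + 12/31 = -5082 + 12/31 = -157530/31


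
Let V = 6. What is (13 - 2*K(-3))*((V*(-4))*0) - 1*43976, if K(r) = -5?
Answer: -43976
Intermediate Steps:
(13 - 2*K(-3))*((V*(-4))*0) - 1*43976 = (13 - 2*(-5))*((6*(-4))*0) - 1*43976 = (13 + 10)*(-24*0) - 43976 = 23*0 - 43976 = 0 - 43976 = -43976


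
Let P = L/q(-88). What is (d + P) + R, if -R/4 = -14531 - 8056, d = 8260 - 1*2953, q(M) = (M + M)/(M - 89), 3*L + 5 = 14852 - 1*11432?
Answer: 17036765/176 ≈ 96800.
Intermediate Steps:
L = 3415/3 (L = -5/3 + (14852 - 1*11432)/3 = -5/3 + (14852 - 11432)/3 = -5/3 + (⅓)*3420 = -5/3 + 1140 = 3415/3 ≈ 1138.3)
q(M) = 2*M/(-89 + M) (q(M) = (2*M)/(-89 + M) = 2*M/(-89 + M))
d = 5307 (d = 8260 - 2953 = 5307)
R = 90348 (R = -4*(-14531 - 8056) = -4*(-22587) = 90348)
P = 201485/176 (P = 3415/(3*((2*(-88)/(-89 - 88)))) = 3415/(3*((2*(-88)/(-177)))) = 3415/(3*((2*(-88)*(-1/177)))) = 3415/(3*(176/177)) = (3415/3)*(177/176) = 201485/176 ≈ 1144.8)
(d + P) + R = (5307 + 201485/176) + 90348 = 1135517/176 + 90348 = 17036765/176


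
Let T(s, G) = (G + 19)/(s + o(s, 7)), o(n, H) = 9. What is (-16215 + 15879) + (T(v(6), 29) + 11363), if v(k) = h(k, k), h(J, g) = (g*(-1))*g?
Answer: 99227/9 ≈ 11025.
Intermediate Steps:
h(J, g) = -g² (h(J, g) = (-g)*g = -g²)
v(k) = -k²
T(s, G) = (19 + G)/(9 + s) (T(s, G) = (G + 19)/(s + 9) = (19 + G)/(9 + s))
(-16215 + 15879) + (T(v(6), 29) + 11363) = (-16215 + 15879) + ((19 + 29)/(9 - 1*6²) + 11363) = -336 + (48/(9 - 1*36) + 11363) = -336 + (48/(9 - 36) + 11363) = -336 + (48/(-27) + 11363) = -336 + (-1/27*48 + 11363) = -336 + (-16/9 + 11363) = -336 + 102251/9 = 99227/9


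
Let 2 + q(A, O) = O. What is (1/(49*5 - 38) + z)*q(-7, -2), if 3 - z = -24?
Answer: -22360/207 ≈ -108.02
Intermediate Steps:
q(A, O) = -2 + O
z = 27 (z = 3 - 1*(-24) = 3 + 24 = 27)
(1/(49*5 - 38) + z)*q(-7, -2) = (1/(49*5 - 38) + 27)*(-2 - 2) = (1/(245 - 38) + 27)*(-4) = (1/207 + 27)*(-4) = (5590/207)*(-4) = -22360/207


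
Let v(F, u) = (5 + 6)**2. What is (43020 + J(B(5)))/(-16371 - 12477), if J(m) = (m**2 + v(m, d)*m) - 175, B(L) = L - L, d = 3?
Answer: -42845/28848 ≈ -1.4852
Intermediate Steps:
v(F, u) = 121 (v(F, u) = 11**2 = 121)
B(L) = 0
J(m) = -175 + m**2 + 121*m (J(m) = (m**2 + 121*m) - 175 = -175 + m**2 + 121*m)
(43020 + J(B(5)))/(-16371 - 12477) = (43020 + (-175 + 0**2 + 121*0))/(-16371 - 12477) = (43020 + (-175 + 0 + 0))/(-28848) = (43020 - 175)*(-1/28848) = 42845*(-1/28848) = -42845/28848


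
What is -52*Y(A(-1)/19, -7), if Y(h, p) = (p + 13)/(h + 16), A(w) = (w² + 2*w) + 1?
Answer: -39/2 ≈ -19.500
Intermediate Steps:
A(w) = 1 + w² + 2*w
Y(h, p) = (13 + p)/(16 + h)
-52*Y(A(-1)/19, -7) = -52*(13 - 7)/(16 + (1 + (-1)² + 2*(-1))/19) = -52*6/(16 + (1 + 1 - 2)*(1/19)) = -52*6/(16 + 0*(1/19)) = -52*6/(16 + 0) = -52*6/16 = -13*6/4 = -52*3/8 = -39/2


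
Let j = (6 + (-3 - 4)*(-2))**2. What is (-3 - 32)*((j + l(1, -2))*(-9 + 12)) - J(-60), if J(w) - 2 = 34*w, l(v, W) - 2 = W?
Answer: -39962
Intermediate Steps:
l(v, W) = 2 + W
j = 400 (j = (6 - 7*(-2))**2 = (6 + 14)**2 = 20**2 = 400)
J(w) = 2 + 34*w
(-3 - 32)*((j + l(1, -2))*(-9 + 12)) - J(-60) = (-3 - 32)*((400 + (2 - 2))*(-9 + 12)) - (2 + 34*(-60)) = -35*(400 + 0)*3 - (2 - 2040) = -14000*3 - 1*(-2038) = -35*1200 + 2038 = -42000 + 2038 = -39962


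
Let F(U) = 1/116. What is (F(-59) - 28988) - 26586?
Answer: -6446583/116 ≈ -55574.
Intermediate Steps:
F(U) = 1/116
(F(-59) - 28988) - 26586 = (1/116 - 28988) - 26586 = -3362607/116 - 26586 = -6446583/116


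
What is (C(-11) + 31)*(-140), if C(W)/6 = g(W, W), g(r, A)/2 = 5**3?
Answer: -214340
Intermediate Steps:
g(r, A) = 250 (g(r, A) = 2*5**3 = 2*125 = 250)
C(W) = 1500 (C(W) = 6*250 = 1500)
(C(-11) + 31)*(-140) = (1500 + 31)*(-140) = 1531*(-140) = -214340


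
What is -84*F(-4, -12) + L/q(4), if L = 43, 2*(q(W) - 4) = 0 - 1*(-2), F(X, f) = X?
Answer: 1723/5 ≈ 344.60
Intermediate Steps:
q(W) = 5 (q(W) = 4 + (0 - 1*(-2))/2 = 4 + (0 + 2)/2 = 4 + (1/2)*2 = 4 + 1 = 5)
-84*F(-4, -12) + L/q(4) = -84*(-4) + 43/5 = 336 + 43*(1/5) = 336 + 43/5 = 1723/5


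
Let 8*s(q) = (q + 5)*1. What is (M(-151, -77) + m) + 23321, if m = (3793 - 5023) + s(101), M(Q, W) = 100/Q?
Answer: 13350567/604 ≈ 22104.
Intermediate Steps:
s(q) = 5/8 + q/8 (s(q) = ((q + 5)*1)/8 = ((5 + q)*1)/8 = (5 + q)/8 = 5/8 + q/8)
m = -4867/4 (m = (3793 - 5023) + (5/8 + (⅛)*101) = -1230 + (5/8 + 101/8) = -1230 + 53/4 = -4867/4 ≈ -1216.8)
(M(-151, -77) + m) + 23321 = (100/(-151) - 4867/4) + 23321 = (100*(-1/151) - 4867/4) + 23321 = (-100/151 - 4867/4) + 23321 = -735317/604 + 23321 = 13350567/604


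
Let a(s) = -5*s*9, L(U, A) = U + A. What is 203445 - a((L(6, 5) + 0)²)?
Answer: 208890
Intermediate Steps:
L(U, A) = A + U
a(s) = -45*s
203445 - a((L(6, 5) + 0)²) = 203445 - (-45)*((5 + 6) + 0)² = 203445 - (-45)*(11 + 0)² = 203445 - (-45)*11² = 203445 - (-45)*121 = 203445 - 1*(-5445) = 203445 + 5445 = 208890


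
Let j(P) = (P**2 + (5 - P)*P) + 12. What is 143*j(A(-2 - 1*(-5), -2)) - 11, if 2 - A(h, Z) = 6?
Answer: -1155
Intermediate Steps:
A(h, Z) = -4 (A(h, Z) = 2 - 1*6 = 2 - 6 = -4)
j(P) = 12 + P**2 + P*(5 - P) (j(P) = (P**2 + P*(5 - P)) + 12 = 12 + P**2 + P*(5 - P))
143*j(A(-2 - 1*(-5), -2)) - 11 = 143*(12 + 5*(-4)) - 11 = 143*(12 - 20) - 11 = 143*(-8) - 11 = -1144 - 11 = -1155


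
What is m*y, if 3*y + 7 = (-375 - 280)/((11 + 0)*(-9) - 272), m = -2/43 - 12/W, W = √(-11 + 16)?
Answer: 3884/47859 + 7768*√5/1855 ≈ 9.4449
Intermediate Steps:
W = √5 ≈ 2.2361
m = -2/43 - 12*√5/5 ≈ -5.4131
y = -1942/1113 (y = -7/3 + ((-375 - 280)/((11 + 0)*(-9) - 272))/3 = -7/3 + (-655/(11*(-9) - 272))/3 = -7/3 + (-655/(-99 - 272))/3 = -7/3 + (-655/(-371))/3 = -7/3 + (-655*(-1/371))/3 = -7/3 + (⅓)*(655/371) = -7/3 + 655/1113 = -1942/1113 ≈ -1.7448)
m*y = (-2/43 - 12*√5/5)*(-1942/1113) = 3884/47859 + 7768*√5/1855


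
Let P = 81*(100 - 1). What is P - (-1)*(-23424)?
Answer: -15405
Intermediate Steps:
P = 8019 (P = 81*99 = 8019)
P - (-1)*(-23424) = 8019 - (-1)*(-23424) = 8019 - 1*23424 = 8019 - 23424 = -15405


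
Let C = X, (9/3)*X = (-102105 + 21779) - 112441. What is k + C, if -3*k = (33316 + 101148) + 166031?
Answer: -493262/3 ≈ -1.6442e+5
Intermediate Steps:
k = -100165 (k = -((33316 + 101148) + 166031)/3 = -(134464 + 166031)/3 = -1/3*300495 = -100165)
X = -192767/3 (X = ((-102105 + 21779) - 112441)/3 = (-80326 - 112441)/3 = (1/3)*(-192767) = -192767/3 ≈ -64256.)
C = -192767/3 ≈ -64256.
k + C = -100165 - 192767/3 = -493262/3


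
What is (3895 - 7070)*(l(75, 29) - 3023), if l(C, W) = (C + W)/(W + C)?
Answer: 9594850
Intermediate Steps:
l(C, W) = 1 (l(C, W) = (C + W)/(C + W) = 1)
(3895 - 7070)*(l(75, 29) - 3023) = (3895 - 7070)*(1 - 3023) = -3175*(-3022) = 9594850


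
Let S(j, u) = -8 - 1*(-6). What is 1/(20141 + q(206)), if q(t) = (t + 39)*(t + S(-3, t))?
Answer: 1/70121 ≈ 1.4261e-5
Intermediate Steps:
S(j, u) = -2 (S(j, u) = -8 + 6 = -2)
q(t) = (-2 + t)*(39 + t) (q(t) = (t + 39)*(t - 2) = (39 + t)*(-2 + t) = (-2 + t)*(39 + t))
1/(20141 + q(206)) = 1/(20141 + (-78 + 206**2 + 37*206)) = 1/(20141 + (-78 + 42436 + 7622)) = 1/(20141 + 49980) = 1/70121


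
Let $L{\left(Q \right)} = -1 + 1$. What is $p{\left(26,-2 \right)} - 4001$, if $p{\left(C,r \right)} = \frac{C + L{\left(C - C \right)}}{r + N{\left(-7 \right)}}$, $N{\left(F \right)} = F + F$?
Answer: $- \frac{32021}{8} \approx -4002.6$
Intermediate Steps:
$N{\left(F \right)} = 2 F$
$L{\left(Q \right)} = 0$
$p{\left(C,r \right)} = \frac{C}{-14 + r}$ ($p{\left(C,r \right)} = \frac{C + 0}{r + 2 \left(-7\right)} = \frac{C}{r - 14} = \frac{C}{-14 + r}$)
$p{\left(26,-2 \right)} - 4001 = \frac{26}{-14 - 2} - 4001 = \frac{26}{-16} - 4001 = 26 \left(- \frac{1}{16}\right) - 4001 = - \frac{13}{8} - 4001 = - \frac{32021}{8}$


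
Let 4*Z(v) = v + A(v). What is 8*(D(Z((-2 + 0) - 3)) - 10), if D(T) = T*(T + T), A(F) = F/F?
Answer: -64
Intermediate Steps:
A(F) = 1
Z(v) = ¼ + v/4 (Z(v) = (v + 1)/4 = (1 + v)/4 = ¼ + v/4)
D(T) = 2*T² (D(T) = T*(2*T) = 2*T²)
8*(D(Z((-2 + 0) - 3)) - 10) = 8*(2*(¼ + ((-2 + 0) - 3)/4)² - 10) = 8*(2*(¼ + (-2 - 3)/4)² - 10) = 8*(2*(¼ + (¼)*(-5))² - 10) = 8*(2*(¼ - 5/4)² - 10) = 8*(2*(-1)² - 10) = 8*(2*1 - 10) = 8*(2 - 10) = 8*(-8) = -64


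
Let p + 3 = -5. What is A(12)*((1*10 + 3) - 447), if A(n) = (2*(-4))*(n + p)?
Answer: 13888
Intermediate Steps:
p = -8 (p = -3 - 5 = -8)
A(n) = 64 - 8*n (A(n) = (2*(-4))*(n - 8) = -8*(-8 + n) = 64 - 8*n)
A(12)*((1*10 + 3) - 447) = (64 - 8*12)*((1*10 + 3) - 447) = (64 - 96)*((10 + 3) - 447) = -32*(13 - 447) = -32*(-434) = 13888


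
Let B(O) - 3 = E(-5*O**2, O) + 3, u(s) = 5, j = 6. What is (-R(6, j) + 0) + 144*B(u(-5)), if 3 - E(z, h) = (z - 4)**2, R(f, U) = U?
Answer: -2395014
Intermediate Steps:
E(z, h) = 3 - (-4 + z)**2 (E(z, h) = 3 - (z - 4)**2 = 3 - (-4 + z)**2)
B(O) = 9 - (-4 - 5*O**2)**2 (B(O) = 3 + ((3 - (-4 - 5*O**2)**2) + 3) = 3 + (6 - (-4 - 5*O**2)**2) = 9 - (-4 - 5*O**2)**2)
(-R(6, j) + 0) + 144*B(u(-5)) = (-1*6 + 0) + 144*(9 - (4 + 5*5**2)**2) = (-6 + 0) + 144*(9 - (4 + 5*25)**2) = -6 + 144*(9 - (4 + 125)**2) = -6 + 144*(9 - 1*129**2) = -6 + 144*(9 - 1*16641) = -6 + 144*(9 - 16641) = -6 + 144*(-16632) = -6 - 2395008 = -2395014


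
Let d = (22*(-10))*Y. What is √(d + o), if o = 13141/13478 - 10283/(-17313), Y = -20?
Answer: √239664147575894696298/233344614 ≈ 66.344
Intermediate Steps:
o = 366104407/233344614 (o = 13141*(1/13478) - 10283*(-1/17313) = 13141/13478 + 10283/17313 = 366104407/233344614 ≈ 1.5689)
d = 4400 (d = (22*(-10))*(-20) = -220*(-20) = 4400)
√(d + o) = √(4400 + 366104407/233344614) = √(1027082406007/233344614) = √239664147575894696298/233344614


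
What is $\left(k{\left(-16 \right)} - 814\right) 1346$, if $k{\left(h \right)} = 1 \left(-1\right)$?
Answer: $-1096990$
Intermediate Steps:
$k{\left(h \right)} = -1$
$\left(k{\left(-16 \right)} - 814\right) 1346 = \left(-1 - 814\right) 1346 = \left(-815\right) 1346 = -1096990$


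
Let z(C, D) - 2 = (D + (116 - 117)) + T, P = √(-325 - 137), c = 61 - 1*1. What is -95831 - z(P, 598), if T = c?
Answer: -96490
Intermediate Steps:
c = 60 (c = 61 - 1 = 60)
P = I*√462 (P = √(-462) = I*√462 ≈ 21.494*I)
T = 60
z(C, D) = 61 + D (z(C, D) = 2 + ((D + (116 - 117)) + 60) = 2 + ((D - 1) + 60) = 2 + ((-1 + D) + 60) = 2 + (59 + D) = 61 + D)
-95831 - z(P, 598) = -95831 - (61 + 598) = -95831 - 1*659 = -95831 - 659 = -96490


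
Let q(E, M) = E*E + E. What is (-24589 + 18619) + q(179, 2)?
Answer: 26250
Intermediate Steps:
q(E, M) = E + E**2 (q(E, M) = E**2 + E = E + E**2)
(-24589 + 18619) + q(179, 2) = (-24589 + 18619) + 179*(1 + 179) = -5970 + 179*180 = -5970 + 32220 = 26250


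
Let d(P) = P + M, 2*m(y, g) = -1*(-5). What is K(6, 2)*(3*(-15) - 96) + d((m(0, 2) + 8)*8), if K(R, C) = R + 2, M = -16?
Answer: -1060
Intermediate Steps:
m(y, g) = 5/2 (m(y, g) = (-1*(-5))/2 = (½)*5 = 5/2)
K(R, C) = 2 + R
d(P) = -16 + P (d(P) = P - 16 = -16 + P)
K(6, 2)*(3*(-15) - 96) + d((m(0, 2) + 8)*8) = (2 + 6)*(3*(-15) - 96) + (-16 + (5/2 + 8)*8) = 8*(-45 - 96) + (-16 + (21/2)*8) = 8*(-141) + (-16 + 84) = -1128 + 68 = -1060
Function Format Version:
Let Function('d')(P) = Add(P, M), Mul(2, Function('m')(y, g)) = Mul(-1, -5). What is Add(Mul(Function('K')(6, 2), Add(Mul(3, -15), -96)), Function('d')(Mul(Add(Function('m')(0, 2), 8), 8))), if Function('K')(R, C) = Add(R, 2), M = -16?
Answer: -1060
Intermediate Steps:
Function('m')(y, g) = Rational(5, 2) (Function('m')(y, g) = Mul(Rational(1, 2), Mul(-1, -5)) = Mul(Rational(1, 2), 5) = Rational(5, 2))
Function('K')(R, C) = Add(2, R)
Function('d')(P) = Add(-16, P) (Function('d')(P) = Add(P, -16) = Add(-16, P))
Add(Mul(Function('K')(6, 2), Add(Mul(3, -15), -96)), Function('d')(Mul(Add(Function('m')(0, 2), 8), 8))) = Add(Mul(Add(2, 6), Add(Mul(3, -15), -96)), Add(-16, Mul(Add(Rational(5, 2), 8), 8))) = Add(Mul(8, Add(-45, -96)), Add(-16, Mul(Rational(21, 2), 8))) = Add(Mul(8, -141), Add(-16, 84)) = Add(-1128, 68) = -1060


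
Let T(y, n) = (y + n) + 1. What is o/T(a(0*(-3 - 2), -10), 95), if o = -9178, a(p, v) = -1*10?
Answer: -4589/43 ≈ -106.72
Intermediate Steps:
a(p, v) = -10
T(y, n) = 1 + n + y (T(y, n) = (n + y) + 1 = 1 + n + y)
o/T(a(0*(-3 - 2), -10), 95) = -9178/(1 + 95 - 10) = -9178/86 = -9178*1/86 = -4589/43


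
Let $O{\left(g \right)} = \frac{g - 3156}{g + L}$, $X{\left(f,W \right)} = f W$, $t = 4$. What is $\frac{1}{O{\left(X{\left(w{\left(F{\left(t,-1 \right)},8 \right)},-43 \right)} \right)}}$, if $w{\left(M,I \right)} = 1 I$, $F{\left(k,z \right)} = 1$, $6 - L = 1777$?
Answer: $\frac{423}{700} \approx 0.60429$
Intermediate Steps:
$L = -1771$ ($L = 6 - 1777 = -1771$)
$w{\left(M,I \right)} = I$
$X{\left(f,W \right)} = W f$
$O{\left(g \right)} = \frac{-3156 + g}{-1771 + g}$ ($O{\left(g \right)} = \frac{g - 3156}{g - 1771} = \frac{-3156 + g}{-1771 + g}$)
$\frac{1}{O{\left(X{\left(w{\left(F{\left(t,-1 \right)},8 \right)},-43 \right)} \right)}} = \frac{1}{\frac{1}{-1771 - 344} \left(-3156 - 344\right)} = \frac{1}{\frac{1}{-2115} \left(-3500\right)} = \frac{1}{\left(- \frac{1}{2115}\right) \left(-3500\right)} = \frac{1}{\frac{700}{423}} = \frac{423}{700}$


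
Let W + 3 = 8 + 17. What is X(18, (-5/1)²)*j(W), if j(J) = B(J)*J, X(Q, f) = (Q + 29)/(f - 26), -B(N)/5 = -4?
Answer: -20680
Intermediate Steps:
B(N) = 20 (B(N) = -5*(-4) = 20)
X(Q, f) = (29 + Q)/(-26 + f)
W = 22 (W = -3 + (8 + 17) = -3 + 25 = 22)
j(J) = 20*J
X(18, (-5/1)²)*j(W) = ((29 + 18)/(-26 + (-5/1)²))*(20*22) = (47/(-26 + (-5*1)²))*440 = (47/(-26 + (-5)²))*440 = (47/(-26 + 25))*440 = (47/(-1))*440 = -1*47*440 = -47*440 = -20680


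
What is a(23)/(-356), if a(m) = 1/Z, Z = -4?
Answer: 1/1424 ≈ 0.00070225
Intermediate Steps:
a(m) = -¼ (a(m) = 1/(-4) = -¼)
a(23)/(-356) = -¼/(-356) = -¼*(-1/356) = 1/1424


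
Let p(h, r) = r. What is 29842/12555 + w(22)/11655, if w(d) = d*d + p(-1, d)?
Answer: 7870252/3251745 ≈ 2.4203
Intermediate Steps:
w(d) = d + d² (w(d) = d*d + d = d² + d = d + d²)
29842/12555 + w(22)/11655 = 29842/12555 + (22*(1 + 22))/11655 = 29842*(1/12555) + (22*23)*(1/11655) = 29842/12555 + 506*(1/11655) = 29842/12555 + 506/11655 = 7870252/3251745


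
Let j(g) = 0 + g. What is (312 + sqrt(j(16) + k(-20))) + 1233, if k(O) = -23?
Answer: 1545 + I*sqrt(7) ≈ 1545.0 + 2.6458*I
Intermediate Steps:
j(g) = g
(312 + sqrt(j(16) + k(-20))) + 1233 = (312 + sqrt(16 - 23)) + 1233 = (312 + sqrt(-7)) + 1233 = (312 + I*sqrt(7)) + 1233 = 1545 + I*sqrt(7)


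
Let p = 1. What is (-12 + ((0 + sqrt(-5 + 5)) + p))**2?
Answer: 121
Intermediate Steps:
(-12 + ((0 + sqrt(-5 + 5)) + p))**2 = (-12 + ((0 + sqrt(-5 + 5)) + 1))**2 = (-12 + ((0 + sqrt(0)) + 1))**2 = (-12 + ((0 + 0) + 1))**2 = (-12 + (0 + 1))**2 = (-12 + 1)**2 = (-11)**2 = 121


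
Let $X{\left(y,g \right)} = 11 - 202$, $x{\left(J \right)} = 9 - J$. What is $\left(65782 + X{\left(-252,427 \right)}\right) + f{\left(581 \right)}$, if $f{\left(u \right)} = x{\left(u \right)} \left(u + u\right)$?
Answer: $-599073$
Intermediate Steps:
$X{\left(y,g \right)} = -191$
$f{\left(u \right)} = 2 u \left(9 - u\right)$ ($f{\left(u \right)} = \left(9 - u\right) \left(u + u\right) = \left(9 - u\right) 2 u = 2 u \left(9 - u\right)$)
$\left(65782 + X{\left(-252,427 \right)}\right) + f{\left(581 \right)} = \left(65782 - 191\right) + 2 \cdot 581 \left(9 - 581\right) = 65591 + 2 \cdot 581 \left(9 - 581\right) = 65591 + 2 \cdot 581 \left(-572\right) = 65591 - 664664 = -599073$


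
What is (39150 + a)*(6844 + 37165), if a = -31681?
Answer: 328703221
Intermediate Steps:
(39150 + a)*(6844 + 37165) = (39150 - 31681)*(6844 + 37165) = 7469*44009 = 328703221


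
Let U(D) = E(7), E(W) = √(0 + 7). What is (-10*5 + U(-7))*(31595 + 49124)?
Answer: -4035950 + 80719*√7 ≈ -3.8224e+6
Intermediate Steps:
E(W) = √7
U(D) = √7
(-10*5 + U(-7))*(31595 + 49124) = (-10*5 + √7)*(31595 + 49124) = (-50 + √7)*80719 = -4035950 + 80719*√7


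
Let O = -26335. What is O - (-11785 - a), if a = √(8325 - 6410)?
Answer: -14550 + √1915 ≈ -14506.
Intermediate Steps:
a = √1915 ≈ 43.761
O - (-11785 - a) = -26335 - (-11785 - √1915) = -26335 + (11785 + √1915) = -14550 + √1915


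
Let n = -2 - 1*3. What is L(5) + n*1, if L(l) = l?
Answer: 0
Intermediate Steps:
n = -5 (n = -2 - 3 = -5)
L(5) + n*1 = 5 - 5*1 = 5 - 5 = 0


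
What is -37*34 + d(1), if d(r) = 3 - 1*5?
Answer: -1260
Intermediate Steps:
d(r) = -2 (d(r) = 3 - 5 = -2)
-37*34 + d(1) = -37*34 - 2 = -1258 - 2 = -1260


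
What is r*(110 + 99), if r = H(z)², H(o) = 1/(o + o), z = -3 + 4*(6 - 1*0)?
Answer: 209/1764 ≈ 0.11848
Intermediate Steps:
z = 21 (z = -3 + 4*(6 + 0) = -3 + 4*6 = -3 + 24 = 21)
H(o) = 1/(2*o)
r = 1/1764 (r = ((½)/21)² = ((½)*(1/21))² = (1/42)² = 1/1764 ≈ 0.00056689)
r*(110 + 99) = (110 + 99)/1764 = (1/1764)*209 = 209/1764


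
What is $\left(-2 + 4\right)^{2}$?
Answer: $4$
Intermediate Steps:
$\left(-2 + 4\right)^{2} = 2^{2} = 4$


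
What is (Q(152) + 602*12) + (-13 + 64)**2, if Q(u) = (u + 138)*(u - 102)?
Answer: 24325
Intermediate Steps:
Q(u) = (-102 + u)*(138 + u) (Q(u) = (138 + u)*(-102 + u) = (-102 + u)*(138 + u))
(Q(152) + 602*12) + (-13 + 64)**2 = ((-14076 + 152**2 + 36*152) + 602*12) + (-13 + 64)**2 = ((-14076 + 23104 + 5472) + 7224) + 51**2 = (14500 + 7224) + 2601 = 21724 + 2601 = 24325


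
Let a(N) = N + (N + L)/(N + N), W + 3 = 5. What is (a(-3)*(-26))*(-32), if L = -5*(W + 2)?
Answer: 2080/3 ≈ 693.33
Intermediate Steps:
W = 2 (W = -3 + 5 = 2)
L = -20 (L = -5*(2 + 2) = -5*4 = -20)
a(N) = N + (-20 + N)/(2*N) (a(N) = N + (N - 20)/(N + N) = N + (-20 + N)/((2*N)) = N + (-20 + N)*(1/(2*N)) = N + (-20 + N)/(2*N))
(a(-3)*(-26))*(-32) = ((½ - 3 - 10/(-3))*(-26))*(-32) = ((½ - 3 - 10*(-⅓))*(-26))*(-32) = ((½ - 3 + 10/3)*(-26))*(-32) = ((⅚)*(-26))*(-32) = -65/3*(-32) = 2080/3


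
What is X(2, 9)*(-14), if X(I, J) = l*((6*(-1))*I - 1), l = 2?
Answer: 364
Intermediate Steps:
X(I, J) = -2 - 12*I (X(I, J) = 2*((6*(-1))*I - 1) = 2*(-6*I - 1) = 2*(-1 - 6*I) = -2 - 12*I)
X(2, 9)*(-14) = (-2 - 12*2)*(-14) = (-2 - 24)*(-14) = -26*(-14) = 364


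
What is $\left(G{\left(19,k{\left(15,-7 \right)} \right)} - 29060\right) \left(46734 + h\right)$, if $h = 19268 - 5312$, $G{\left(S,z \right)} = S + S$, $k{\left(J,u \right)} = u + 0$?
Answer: $-1761345180$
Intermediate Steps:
$k{\left(J,u \right)} = u$
$G{\left(S,z \right)} = 2 S$
$h = 13956$ ($h = 19268 - 5312 = 13956$)
$\left(G{\left(19,k{\left(15,-7 \right)} \right)} - 29060\right) \left(46734 + h\right) = \left(2 \cdot 19 - 29060\right) \left(46734 + 13956\right) = \left(38 - 29060\right) 60690 = \left(-29022\right) 60690 = -1761345180$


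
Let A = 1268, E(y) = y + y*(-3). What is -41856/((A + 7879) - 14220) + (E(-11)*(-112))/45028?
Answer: 156016008/19035587 ≈ 8.1960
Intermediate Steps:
E(y) = -2*y (E(y) = y - 3*y = -2*y)
-41856/((A + 7879) - 14220) + (E(-11)*(-112))/45028 = -41856/((1268 + 7879) - 14220) + (-2*(-11)*(-112))/45028 = -41856/(9147 - 14220) + (22*(-112))*(1/45028) = -41856/(-5073) - 2464*1/45028 = -41856*(-1/5073) - 616/11257 = 13952/1691 - 616/11257 = 156016008/19035587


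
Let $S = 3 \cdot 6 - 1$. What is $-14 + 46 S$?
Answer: $768$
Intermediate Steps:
$S = 17$ ($S = 18 - 1 = 17$)
$-14 + 46 S = -14 + 46 \cdot 17 = -14 + 782 = 768$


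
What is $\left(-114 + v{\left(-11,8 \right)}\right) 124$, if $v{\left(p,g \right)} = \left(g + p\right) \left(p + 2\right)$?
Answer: $-10788$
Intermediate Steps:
$v{\left(p,g \right)} = \left(2 + p\right) \left(g + p\right)$ ($v{\left(p,g \right)} = \left(g + p\right) \left(2 + p\right) = \left(2 + p\right) \left(g + p\right)$)
$\left(-114 + v{\left(-11,8 \right)}\right) 124 = \left(-114 + \left(\left(-11\right)^{2} + 2 \cdot 8 + 2 \left(-11\right) + 8 \left(-11\right)\right)\right) 124 = \left(-114 + \left(121 + 16 - 22 - 88\right)\right) 124 = \left(-114 + 27\right) 124 = \left(-87\right) 124 = -10788$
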